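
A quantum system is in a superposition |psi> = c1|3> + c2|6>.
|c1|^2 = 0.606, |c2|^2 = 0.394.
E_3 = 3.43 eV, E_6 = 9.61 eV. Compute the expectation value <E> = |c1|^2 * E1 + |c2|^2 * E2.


<E> = |c1|^2 * E1 + |c2|^2 * E2
= 0.606 * 3.43 + 0.394 * 9.61
= 2.0786 + 3.7863
= 5.8649 eV

5.8649


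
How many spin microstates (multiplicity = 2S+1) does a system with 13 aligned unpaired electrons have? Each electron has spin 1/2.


Total spin S = N * (1/2) = 13 * 0.5 = 6.5
Spin multiplicity = 2S + 1
= 2 * 6.5 + 1
= 14

14


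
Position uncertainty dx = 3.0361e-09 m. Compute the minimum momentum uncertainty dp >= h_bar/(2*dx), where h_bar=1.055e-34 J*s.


dp = h_bar / (2 * dx)
= 1.055e-34 / (2 * 3.0361e-09)
= 1.055e-34 / 6.0722e-09
= 1.7374e-26 kg*m/s

1.7374e-26


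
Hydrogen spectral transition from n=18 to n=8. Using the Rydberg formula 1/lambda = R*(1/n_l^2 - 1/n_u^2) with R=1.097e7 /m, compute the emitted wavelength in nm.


1/lambda = R * (1/n_l^2 - 1/n_u^2)
= 1.097e7 * (1/8^2 - 1/18^2)
= 1.097e7 * (0.015625 - 0.003086)
= 1.097e7 * 0.012539
= 1.3755e+05 /m
lambda = 1 / 1.3755e+05 = 7270.1774 nm

7270.1774


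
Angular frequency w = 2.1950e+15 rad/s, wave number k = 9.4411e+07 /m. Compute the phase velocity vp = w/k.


vp = w / k
= 2.1950e+15 / 9.4411e+07
= 2.3249e+07 m/s

2.3249e+07


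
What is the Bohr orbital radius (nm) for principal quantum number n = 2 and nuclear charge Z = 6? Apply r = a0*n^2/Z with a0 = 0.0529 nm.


r = a0 * n^2 / Z
= 0.0529 * 2^2 / 6
= 0.0529 * 4 / 6
= 0.0353 nm

0.0353


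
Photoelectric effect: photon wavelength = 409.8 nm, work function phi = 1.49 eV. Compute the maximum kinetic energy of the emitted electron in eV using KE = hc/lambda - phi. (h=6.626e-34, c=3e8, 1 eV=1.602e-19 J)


E_photon = hc / lambda
= (6.626e-34)(3e8) / (409.8e-9)
= 4.8507e-19 J
= 3.0279 eV
KE = E_photon - phi
= 3.0279 - 1.49
= 1.5379 eV

1.5379


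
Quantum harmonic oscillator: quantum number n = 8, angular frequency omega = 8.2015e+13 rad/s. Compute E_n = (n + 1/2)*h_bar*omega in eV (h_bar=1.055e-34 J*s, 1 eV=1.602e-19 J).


E = (n + 1/2) * h_bar * omega
= (8 + 0.5) * 1.055e-34 * 8.2015e+13
= 8.5 * 8.6526e-21
= 7.3547e-20 J
= 0.4591 eV

0.4591


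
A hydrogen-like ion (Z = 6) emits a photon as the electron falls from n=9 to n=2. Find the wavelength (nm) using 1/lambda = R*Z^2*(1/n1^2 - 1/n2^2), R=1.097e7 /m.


1/lambda = R * Z^2 * (1/n1^2 - 1/n2^2)
= 1.097e7 * 6^2 * (1/2^2 - 1/9^2)
= 1.097e7 * 36 * (0.25 - 0.012346)
= 9.3854e+07 /m
lambda = 1 / 9.3854e+07
= 10.6548 nm

10.6548


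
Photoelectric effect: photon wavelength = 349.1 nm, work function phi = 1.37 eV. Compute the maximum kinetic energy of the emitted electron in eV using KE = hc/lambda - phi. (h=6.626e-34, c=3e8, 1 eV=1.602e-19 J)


E_photon = hc / lambda
= (6.626e-34)(3e8) / (349.1e-9)
= 5.6941e-19 J
= 3.5544 eV
KE = E_photon - phi
= 3.5544 - 1.37
= 2.1844 eV

2.1844


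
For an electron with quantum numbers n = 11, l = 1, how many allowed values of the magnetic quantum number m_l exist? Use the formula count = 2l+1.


m_l ranges from -l to +l in integer steps
So m_l goes from -1 to +1
Count = 2l + 1 = 2*1 + 1
= 3

3


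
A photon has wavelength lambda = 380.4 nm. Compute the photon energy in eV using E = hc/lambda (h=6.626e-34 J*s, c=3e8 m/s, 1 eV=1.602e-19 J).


E = hc / lambda
= (6.626e-34)(3e8) / (380.4e-9)
= 1.9878e-25 / 3.8040e-07
= 5.2256e-19 J
Converting to eV: 5.2256e-19 / 1.602e-19
= 3.2619 eV

3.2619


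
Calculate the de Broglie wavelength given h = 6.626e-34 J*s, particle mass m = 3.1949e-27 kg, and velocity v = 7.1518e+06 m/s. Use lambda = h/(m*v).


lambda = h / (m * v)
= 6.626e-34 / (3.1949e-27 * 7.1518e+06)
= 6.626e-34 / 2.2849e-20
= 2.8999e-14 m

2.8999e-14


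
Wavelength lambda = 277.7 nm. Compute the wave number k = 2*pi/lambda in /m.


k = 2 * pi / lambda
= 6.2832 / (277.7e-9)
= 6.2832 / 2.7770e-07
= 2.2626e+07 /m

2.2626e+07


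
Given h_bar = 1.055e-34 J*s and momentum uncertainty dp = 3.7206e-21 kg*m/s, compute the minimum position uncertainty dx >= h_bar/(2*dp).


dx = h_bar / (2 * dp)
= 1.055e-34 / (2 * 3.7206e-21)
= 1.055e-34 / 7.4412e-21
= 1.4178e-14 m

1.4178e-14


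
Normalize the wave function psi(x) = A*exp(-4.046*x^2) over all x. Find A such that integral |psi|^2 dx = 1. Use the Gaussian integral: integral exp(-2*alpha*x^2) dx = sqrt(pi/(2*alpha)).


integral |psi|^2 dx = A^2 * sqrt(pi/(2*alpha)) = 1
A^2 = sqrt(2*alpha/pi)
= sqrt(2 * 4.046 / pi)
= 1.604919
A = sqrt(1.604919)
= 1.2669

1.2669


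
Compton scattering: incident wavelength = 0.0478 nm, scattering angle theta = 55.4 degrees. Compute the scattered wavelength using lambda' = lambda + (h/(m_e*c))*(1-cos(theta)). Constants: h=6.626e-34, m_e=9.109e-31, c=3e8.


Compton wavelength: h/(m_e*c) = 2.4247e-12 m
d_lambda = 2.4247e-12 * (1 - cos(55.4 deg))
= 2.4247e-12 * 0.432156
= 1.0479e-12 m = 0.001048 nm
lambda' = 0.0478 + 0.001048
= 0.048848 nm

0.048848


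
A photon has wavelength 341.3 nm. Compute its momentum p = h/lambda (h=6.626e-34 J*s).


p = h / lambda
= 6.626e-34 / (341.3e-9)
= 6.626e-34 / 3.4130e-07
= 1.9414e-27 kg*m/s

1.9414e-27


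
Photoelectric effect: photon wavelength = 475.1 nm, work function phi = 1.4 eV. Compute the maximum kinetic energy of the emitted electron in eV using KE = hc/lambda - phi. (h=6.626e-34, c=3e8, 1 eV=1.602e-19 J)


E_photon = hc / lambda
= (6.626e-34)(3e8) / (475.1e-9)
= 4.1840e-19 J
= 2.6117 eV
KE = E_photon - phi
= 2.6117 - 1.4
= 1.2117 eV

1.2117


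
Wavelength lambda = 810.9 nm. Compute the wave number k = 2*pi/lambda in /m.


k = 2 * pi / lambda
= 6.2832 / (810.9e-9)
= 6.2832 / 8.1090e-07
= 7.7484e+06 /m

7.7484e+06


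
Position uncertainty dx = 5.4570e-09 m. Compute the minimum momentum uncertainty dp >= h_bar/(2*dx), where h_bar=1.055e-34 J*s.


dp = h_bar / (2 * dx)
= 1.055e-34 / (2 * 5.4570e-09)
= 1.055e-34 / 1.0914e-08
= 9.6665e-27 kg*m/s

9.6665e-27


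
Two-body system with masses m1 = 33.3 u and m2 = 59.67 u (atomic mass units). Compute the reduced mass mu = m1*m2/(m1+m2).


mu = m1 * m2 / (m1 + m2)
= 33.3 * 59.67 / (33.3 + 59.67)
= 1987.011 / 92.97
= 21.3726 u

21.3726


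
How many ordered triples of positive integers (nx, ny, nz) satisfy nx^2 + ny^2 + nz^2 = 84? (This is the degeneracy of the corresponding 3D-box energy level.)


Enumerate all (nx, ny, nz) with nx^2 + ny^2 + nz^2 = 84:
(2,4,8)
(2,8,4)
(4,2,8)
(4,8,2)
(8,2,4)
(8,4,2)
Total degeneracy = 6

6


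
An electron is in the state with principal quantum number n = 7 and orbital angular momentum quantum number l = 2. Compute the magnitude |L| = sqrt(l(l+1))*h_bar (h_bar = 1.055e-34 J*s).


L = sqrt(l*(l+1)) * h_bar
= sqrt(2 * 3) * 1.055e-34
= sqrt(6) * 1.055e-34
= 2.4495 * 1.055e-34
= 2.5842e-34 J*s

2.5842e-34


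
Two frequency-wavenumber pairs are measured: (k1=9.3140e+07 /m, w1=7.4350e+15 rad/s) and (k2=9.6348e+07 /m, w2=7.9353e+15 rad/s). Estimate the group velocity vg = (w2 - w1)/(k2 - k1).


vg = (w2 - w1) / (k2 - k1)
= (7.9353e+15 - 7.4350e+15) / (9.6348e+07 - 9.3140e+07)
= 5.0030e+14 / 3.2080e+06
= 1.5595e+08 m/s

1.5595e+08


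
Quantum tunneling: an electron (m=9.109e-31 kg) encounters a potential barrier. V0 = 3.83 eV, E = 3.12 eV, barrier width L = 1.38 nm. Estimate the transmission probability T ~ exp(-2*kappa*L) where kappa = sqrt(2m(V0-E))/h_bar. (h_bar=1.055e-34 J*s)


V0 - E = 0.71 eV = 1.1374e-19 J
kappa = sqrt(2 * m * (V0-E)) / h_bar
= sqrt(2 * 9.109e-31 * 1.1374e-19) / 1.055e-34
= 4.3148e+09 /m
2*kappa*L = 2 * 4.3148e+09 * 1.38e-9
= 11.9088
T = exp(-11.9088) = 6.731022e-06

6.731022e-06


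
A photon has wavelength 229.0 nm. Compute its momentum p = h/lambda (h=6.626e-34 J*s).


p = h / lambda
= 6.626e-34 / (229.0e-9)
= 6.626e-34 / 2.2900e-07
= 2.8934e-27 kg*m/s

2.8934e-27


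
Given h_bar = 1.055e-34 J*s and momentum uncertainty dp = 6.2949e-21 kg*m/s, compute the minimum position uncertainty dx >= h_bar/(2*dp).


dx = h_bar / (2 * dp)
= 1.055e-34 / (2 * 6.2949e-21)
= 1.055e-34 / 1.2590e-20
= 8.3798e-15 m

8.3798e-15


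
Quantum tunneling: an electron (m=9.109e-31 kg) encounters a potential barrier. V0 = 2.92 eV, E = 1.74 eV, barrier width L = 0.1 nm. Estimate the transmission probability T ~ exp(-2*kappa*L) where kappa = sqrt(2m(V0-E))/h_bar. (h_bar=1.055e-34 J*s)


V0 - E = 1.18 eV = 1.8904e-19 J
kappa = sqrt(2 * m * (V0-E)) / h_bar
= sqrt(2 * 9.109e-31 * 1.8904e-19) / 1.055e-34
= 5.5625e+09 /m
2*kappa*L = 2 * 5.5625e+09 * 0.1e-9
= 1.1125
T = exp(-1.1125) = 3.287360e-01

3.287360e-01


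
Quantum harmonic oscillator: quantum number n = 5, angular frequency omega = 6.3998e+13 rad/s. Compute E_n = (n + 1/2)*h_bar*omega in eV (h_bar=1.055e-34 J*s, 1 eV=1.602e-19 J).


E = (n + 1/2) * h_bar * omega
= (5 + 0.5) * 1.055e-34 * 6.3998e+13
= 5.5 * 6.7518e-21
= 3.7135e-20 J
= 0.2318 eV

0.2318


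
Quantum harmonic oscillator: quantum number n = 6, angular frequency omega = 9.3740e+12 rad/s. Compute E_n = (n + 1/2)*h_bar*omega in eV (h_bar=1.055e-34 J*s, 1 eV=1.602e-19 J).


E = (n + 1/2) * h_bar * omega
= (6 + 0.5) * 1.055e-34 * 9.3740e+12
= 6.5 * 9.8896e-22
= 6.4282e-21 J
= 0.0401 eV

0.0401


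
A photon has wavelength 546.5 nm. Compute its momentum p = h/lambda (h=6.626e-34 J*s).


p = h / lambda
= 6.626e-34 / (546.5e-9)
= 6.626e-34 / 5.4650e-07
= 1.2124e-27 kg*m/s

1.2124e-27


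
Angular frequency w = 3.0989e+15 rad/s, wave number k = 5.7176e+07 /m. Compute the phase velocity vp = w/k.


vp = w / k
= 3.0989e+15 / 5.7176e+07
= 5.4199e+07 m/s

5.4199e+07


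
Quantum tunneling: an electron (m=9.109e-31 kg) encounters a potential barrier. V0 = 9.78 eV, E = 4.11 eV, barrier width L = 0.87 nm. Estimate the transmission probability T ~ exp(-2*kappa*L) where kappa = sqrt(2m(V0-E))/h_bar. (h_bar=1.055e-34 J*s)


V0 - E = 5.67 eV = 9.0833e-19 J
kappa = sqrt(2 * m * (V0-E)) / h_bar
= sqrt(2 * 9.109e-31 * 9.0833e-19) / 1.055e-34
= 1.2193e+10 /m
2*kappa*L = 2 * 1.2193e+10 * 0.87e-9
= 21.2163
T = exp(-21.2163) = 6.107622e-10

6.107622e-10


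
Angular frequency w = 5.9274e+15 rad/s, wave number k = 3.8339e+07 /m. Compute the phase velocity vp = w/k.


vp = w / k
= 5.9274e+15 / 3.8339e+07
= 1.5460e+08 m/s

1.5460e+08


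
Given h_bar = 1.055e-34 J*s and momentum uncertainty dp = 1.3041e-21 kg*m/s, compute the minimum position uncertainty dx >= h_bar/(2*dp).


dx = h_bar / (2 * dp)
= 1.055e-34 / (2 * 1.3041e-21)
= 1.055e-34 / 2.6082e-21
= 4.0449e-14 m

4.0449e-14


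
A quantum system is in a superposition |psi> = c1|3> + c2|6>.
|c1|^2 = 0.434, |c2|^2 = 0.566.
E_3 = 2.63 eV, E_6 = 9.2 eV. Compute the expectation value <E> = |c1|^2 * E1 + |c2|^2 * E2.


<E> = |c1|^2 * E1 + |c2|^2 * E2
= 0.434 * 2.63 + 0.566 * 9.2
= 1.1414 + 5.2072
= 6.3486 eV

6.3486


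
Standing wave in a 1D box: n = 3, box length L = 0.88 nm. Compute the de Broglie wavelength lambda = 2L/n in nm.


lambda = 2L / n
= 2 * 0.88 / 3
= 1.76 / 3
= 0.5867 nm

0.5867


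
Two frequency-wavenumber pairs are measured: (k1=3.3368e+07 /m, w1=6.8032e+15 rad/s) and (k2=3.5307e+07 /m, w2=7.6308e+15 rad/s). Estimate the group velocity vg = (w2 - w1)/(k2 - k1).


vg = (w2 - w1) / (k2 - k1)
= (7.6308e+15 - 6.8032e+15) / (3.5307e+07 - 3.3368e+07)
= 8.2760e+14 / 1.9390e+06
= 4.2682e+08 m/s

4.2682e+08


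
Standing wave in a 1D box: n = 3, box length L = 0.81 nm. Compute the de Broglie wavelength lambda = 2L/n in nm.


lambda = 2L / n
= 2 * 0.81 / 3
= 1.62 / 3
= 0.54 nm

0.54


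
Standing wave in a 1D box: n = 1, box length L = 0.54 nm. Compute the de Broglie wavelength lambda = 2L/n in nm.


lambda = 2L / n
= 2 * 0.54 / 1
= 1.08 / 1
= 1.08 nm

1.08


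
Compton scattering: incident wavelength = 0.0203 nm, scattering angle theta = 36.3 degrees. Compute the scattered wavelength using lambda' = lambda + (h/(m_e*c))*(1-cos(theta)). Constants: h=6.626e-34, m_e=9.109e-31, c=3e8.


Compton wavelength: h/(m_e*c) = 2.4247e-12 m
d_lambda = 2.4247e-12 * (1 - cos(36.3 deg))
= 2.4247e-12 * 0.194072
= 4.7057e-13 m = 0.000471 nm
lambda' = 0.0203 + 0.000471
= 0.020771 nm

0.020771


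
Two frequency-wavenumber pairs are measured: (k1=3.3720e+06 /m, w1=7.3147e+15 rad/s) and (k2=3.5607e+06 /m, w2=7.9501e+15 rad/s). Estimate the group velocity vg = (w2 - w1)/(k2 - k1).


vg = (w2 - w1) / (k2 - k1)
= (7.9501e+15 - 7.3147e+15) / (3.5607e+06 - 3.3720e+06)
= 6.3540e+14 / 1.8870e+05
= 3.3672e+09 m/s

3.3672e+09


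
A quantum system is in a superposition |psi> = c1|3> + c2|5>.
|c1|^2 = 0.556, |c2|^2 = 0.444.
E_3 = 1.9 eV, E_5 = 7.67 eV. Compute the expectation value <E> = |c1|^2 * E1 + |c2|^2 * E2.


<E> = |c1|^2 * E1 + |c2|^2 * E2
= 0.556 * 1.9 + 0.444 * 7.67
= 1.0564 + 3.4055
= 4.4619 eV

4.4619


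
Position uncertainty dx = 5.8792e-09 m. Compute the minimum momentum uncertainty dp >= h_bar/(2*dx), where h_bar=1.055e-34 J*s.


dp = h_bar / (2 * dx)
= 1.055e-34 / (2 * 5.8792e-09)
= 1.055e-34 / 1.1758e-08
= 8.9723e-27 kg*m/s

8.9723e-27


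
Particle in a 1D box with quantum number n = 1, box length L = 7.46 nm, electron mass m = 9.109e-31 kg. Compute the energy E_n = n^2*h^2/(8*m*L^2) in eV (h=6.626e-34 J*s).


E = n^2 * h^2 / (8 * m * L^2)
= 1^2 * (6.626e-34)^2 / (8 * 9.109e-31 * (7.46e-9)^2)
= 1 * 4.3904e-67 / (8 * 9.109e-31 * 5.5652e-17)
= 1.0826e-21 J
= 0.0068 eV

0.0068


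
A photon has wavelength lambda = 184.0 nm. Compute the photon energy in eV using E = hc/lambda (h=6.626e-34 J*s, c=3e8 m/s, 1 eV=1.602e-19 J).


E = hc / lambda
= (6.626e-34)(3e8) / (184.0e-9)
= 1.9878e-25 / 1.8400e-07
= 1.0803e-18 J
Converting to eV: 1.0803e-18 / 1.602e-19
= 6.7436 eV

6.7436


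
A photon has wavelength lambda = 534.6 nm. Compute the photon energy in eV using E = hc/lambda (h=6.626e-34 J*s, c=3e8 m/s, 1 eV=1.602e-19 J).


E = hc / lambda
= (6.626e-34)(3e8) / (534.6e-9)
= 1.9878e-25 / 5.3460e-07
= 3.7183e-19 J
Converting to eV: 3.7183e-19 / 1.602e-19
= 2.321 eV

2.321


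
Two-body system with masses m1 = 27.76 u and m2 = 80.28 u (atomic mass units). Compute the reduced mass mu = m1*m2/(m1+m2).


mu = m1 * m2 / (m1 + m2)
= 27.76 * 80.28 / (27.76 + 80.28)
= 2228.5728 / 108.04
= 20.6273 u

20.6273


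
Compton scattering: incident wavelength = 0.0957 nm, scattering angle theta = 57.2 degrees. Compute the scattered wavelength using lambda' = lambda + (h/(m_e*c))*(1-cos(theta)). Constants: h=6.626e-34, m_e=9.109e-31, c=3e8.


Compton wavelength: h/(m_e*c) = 2.4247e-12 m
d_lambda = 2.4247e-12 * (1 - cos(57.2 deg))
= 2.4247e-12 * 0.458292
= 1.1112e-12 m = 0.001111 nm
lambda' = 0.0957 + 0.001111
= 0.096811 nm

0.096811


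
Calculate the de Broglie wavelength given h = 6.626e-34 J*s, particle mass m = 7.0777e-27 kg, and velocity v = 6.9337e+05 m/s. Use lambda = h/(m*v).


lambda = h / (m * v)
= 6.626e-34 / (7.0777e-27 * 6.9337e+05)
= 6.626e-34 / 4.9075e-21
= 1.3502e-13 m

1.3502e-13


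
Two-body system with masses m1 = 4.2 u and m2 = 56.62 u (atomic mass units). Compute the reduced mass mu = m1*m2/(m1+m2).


mu = m1 * m2 / (m1 + m2)
= 4.2 * 56.62 / (4.2 + 56.62)
= 237.804 / 60.82
= 3.91 u

3.91


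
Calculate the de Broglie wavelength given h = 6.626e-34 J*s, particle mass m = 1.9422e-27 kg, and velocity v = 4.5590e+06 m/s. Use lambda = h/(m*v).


lambda = h / (m * v)
= 6.626e-34 / (1.9422e-27 * 4.5590e+06)
= 6.626e-34 / 8.8545e-21
= 7.4832e-14 m

7.4832e-14


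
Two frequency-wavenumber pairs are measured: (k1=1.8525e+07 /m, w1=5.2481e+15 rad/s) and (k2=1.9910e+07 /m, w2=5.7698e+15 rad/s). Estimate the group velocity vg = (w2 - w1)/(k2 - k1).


vg = (w2 - w1) / (k2 - k1)
= (5.7698e+15 - 5.2481e+15) / (1.9910e+07 - 1.8525e+07)
= 5.2170e+14 / 1.3850e+06
= 3.7668e+08 m/s

3.7668e+08


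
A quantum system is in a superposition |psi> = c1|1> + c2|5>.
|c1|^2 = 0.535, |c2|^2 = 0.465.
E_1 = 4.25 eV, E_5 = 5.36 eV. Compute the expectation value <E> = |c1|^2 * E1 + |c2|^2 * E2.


<E> = |c1|^2 * E1 + |c2|^2 * E2
= 0.535 * 4.25 + 0.465 * 5.36
= 2.2738 + 2.4924
= 4.7662 eV

4.7662


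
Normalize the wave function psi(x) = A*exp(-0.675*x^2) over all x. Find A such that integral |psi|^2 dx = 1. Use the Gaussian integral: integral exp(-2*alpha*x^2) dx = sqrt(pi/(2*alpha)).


integral |psi|^2 dx = A^2 * sqrt(pi/(2*alpha)) = 1
A^2 = sqrt(2*alpha/pi)
= sqrt(2 * 0.675 / pi)
= 0.655529
A = sqrt(0.655529)
= 0.8096

0.8096


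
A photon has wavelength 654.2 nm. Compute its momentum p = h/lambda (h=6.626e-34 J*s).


p = h / lambda
= 6.626e-34 / (654.2e-9)
= 6.626e-34 / 6.5420e-07
= 1.0128e-27 kg*m/s

1.0128e-27


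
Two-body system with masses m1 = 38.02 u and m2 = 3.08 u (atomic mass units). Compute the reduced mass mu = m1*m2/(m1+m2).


mu = m1 * m2 / (m1 + m2)
= 38.02 * 3.08 / (38.02 + 3.08)
= 117.1016 / 41.1
= 2.8492 u

2.8492


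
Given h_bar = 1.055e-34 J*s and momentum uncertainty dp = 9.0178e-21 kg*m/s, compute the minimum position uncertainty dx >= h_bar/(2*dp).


dx = h_bar / (2 * dp)
= 1.055e-34 / (2 * 9.0178e-21)
= 1.055e-34 / 1.8036e-20
= 5.8495e-15 m

5.8495e-15


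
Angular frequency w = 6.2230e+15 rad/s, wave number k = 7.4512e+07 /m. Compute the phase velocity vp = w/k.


vp = w / k
= 6.2230e+15 / 7.4512e+07
= 8.3517e+07 m/s

8.3517e+07


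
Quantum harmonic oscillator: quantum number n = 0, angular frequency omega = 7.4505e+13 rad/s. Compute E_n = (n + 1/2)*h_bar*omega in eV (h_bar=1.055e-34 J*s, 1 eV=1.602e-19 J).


E = (n + 1/2) * h_bar * omega
= (0 + 0.5) * 1.055e-34 * 7.4505e+13
= 0.5 * 7.8603e-21
= 3.9301e-21 J
= 0.0245 eV

0.0245


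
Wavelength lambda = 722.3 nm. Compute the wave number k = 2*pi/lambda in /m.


k = 2 * pi / lambda
= 6.2832 / (722.3e-9)
= 6.2832 / 7.2230e-07
= 8.6989e+06 /m

8.6989e+06


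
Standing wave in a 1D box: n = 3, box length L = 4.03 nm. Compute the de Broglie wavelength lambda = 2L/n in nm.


lambda = 2L / n
= 2 * 4.03 / 3
= 8.06 / 3
= 2.6867 nm

2.6867


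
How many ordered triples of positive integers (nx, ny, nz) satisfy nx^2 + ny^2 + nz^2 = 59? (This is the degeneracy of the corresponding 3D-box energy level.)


Enumerate all (nx, ny, nz) with nx^2 + ny^2 + nz^2 = 59:
(1,3,7)
(1,7,3)
(3,1,7)
(3,5,5)
(3,7,1)
(5,3,5)
(5,5,3)
(7,1,3)
(7,3,1)
Total degeneracy = 9

9


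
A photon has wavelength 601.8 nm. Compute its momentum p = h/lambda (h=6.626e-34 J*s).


p = h / lambda
= 6.626e-34 / (601.8e-9)
= 6.626e-34 / 6.0180e-07
= 1.1010e-27 kg*m/s

1.1010e-27


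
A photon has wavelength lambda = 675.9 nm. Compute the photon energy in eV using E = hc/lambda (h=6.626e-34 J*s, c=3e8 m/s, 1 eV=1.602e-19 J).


E = hc / lambda
= (6.626e-34)(3e8) / (675.9e-9)
= 1.9878e-25 / 6.7590e-07
= 2.9410e-19 J
Converting to eV: 2.9410e-19 / 1.602e-19
= 1.8358 eV

1.8358


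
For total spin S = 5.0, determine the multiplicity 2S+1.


Spin multiplicity = 2S + 1
= 2 * 5.0 + 1
= 10.0 + 1
= 11

11


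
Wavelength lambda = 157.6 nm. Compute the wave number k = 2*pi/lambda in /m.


k = 2 * pi / lambda
= 6.2832 / (157.6e-9)
= 6.2832 / 1.5760e-07
= 3.9868e+07 /m

3.9868e+07


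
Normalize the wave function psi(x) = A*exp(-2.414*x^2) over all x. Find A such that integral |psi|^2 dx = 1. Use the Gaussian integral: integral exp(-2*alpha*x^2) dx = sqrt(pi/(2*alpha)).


integral |psi|^2 dx = A^2 * sqrt(pi/(2*alpha)) = 1
A^2 = sqrt(2*alpha/pi)
= sqrt(2 * 2.414 / pi)
= 1.239677
A = sqrt(1.239677)
= 1.1134

1.1134


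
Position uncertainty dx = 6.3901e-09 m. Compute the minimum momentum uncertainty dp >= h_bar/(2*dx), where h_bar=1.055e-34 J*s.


dp = h_bar / (2 * dx)
= 1.055e-34 / (2 * 6.3901e-09)
= 1.055e-34 / 1.2780e-08
= 8.2550e-27 kg*m/s

8.2550e-27


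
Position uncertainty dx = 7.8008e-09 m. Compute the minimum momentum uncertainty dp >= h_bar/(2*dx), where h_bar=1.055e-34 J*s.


dp = h_bar / (2 * dx)
= 1.055e-34 / (2 * 7.8008e-09)
= 1.055e-34 / 1.5602e-08
= 6.7621e-27 kg*m/s

6.7621e-27


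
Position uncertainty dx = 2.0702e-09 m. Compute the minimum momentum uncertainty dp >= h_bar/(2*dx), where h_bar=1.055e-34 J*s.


dp = h_bar / (2 * dx)
= 1.055e-34 / (2 * 2.0702e-09)
= 1.055e-34 / 4.1404e-09
= 2.5481e-26 kg*m/s

2.5481e-26


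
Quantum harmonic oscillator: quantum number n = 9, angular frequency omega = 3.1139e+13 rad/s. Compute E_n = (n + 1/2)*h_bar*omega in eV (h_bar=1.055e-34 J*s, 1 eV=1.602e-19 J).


E = (n + 1/2) * h_bar * omega
= (9 + 0.5) * 1.055e-34 * 3.1139e+13
= 9.5 * 3.2852e-21
= 3.1209e-20 J
= 0.1948 eV

0.1948


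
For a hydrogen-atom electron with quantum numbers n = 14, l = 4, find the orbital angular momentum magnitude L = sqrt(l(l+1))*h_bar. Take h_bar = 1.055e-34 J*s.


L = sqrt(l*(l+1)) * h_bar
= sqrt(4 * 5) * 1.055e-34
= sqrt(20) * 1.055e-34
= 4.4721 * 1.055e-34
= 4.7181e-34 J*s

4.7181e-34


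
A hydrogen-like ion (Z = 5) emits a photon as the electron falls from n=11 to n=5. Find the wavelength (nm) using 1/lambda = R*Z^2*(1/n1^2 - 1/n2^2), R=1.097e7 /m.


1/lambda = R * Z^2 * (1/n1^2 - 1/n2^2)
= 1.097e7 * 5^2 * (1/5^2 - 1/11^2)
= 1.097e7 * 25 * (0.04 - 0.008264)
= 8.7035e+06 /m
lambda = 1 / 8.7035e+06
= 114.8967 nm

114.8967


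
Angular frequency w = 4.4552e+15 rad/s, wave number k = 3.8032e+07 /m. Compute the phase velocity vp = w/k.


vp = w / k
= 4.4552e+15 / 3.8032e+07
= 1.1714e+08 m/s

1.1714e+08


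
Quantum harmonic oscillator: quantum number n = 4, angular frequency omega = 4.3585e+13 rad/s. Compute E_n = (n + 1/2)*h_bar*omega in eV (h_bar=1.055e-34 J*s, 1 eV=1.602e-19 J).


E = (n + 1/2) * h_bar * omega
= (4 + 0.5) * 1.055e-34 * 4.3585e+13
= 4.5 * 4.5982e-21
= 2.0692e-20 J
= 0.1292 eV

0.1292


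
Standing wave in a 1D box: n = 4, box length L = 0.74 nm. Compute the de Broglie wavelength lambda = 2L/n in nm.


lambda = 2L / n
= 2 * 0.74 / 4
= 1.48 / 4
= 0.37 nm

0.37


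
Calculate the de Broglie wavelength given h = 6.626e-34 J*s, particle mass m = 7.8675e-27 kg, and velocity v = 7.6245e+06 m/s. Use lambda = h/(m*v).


lambda = h / (m * v)
= 6.626e-34 / (7.8675e-27 * 7.6245e+06)
= 6.626e-34 / 5.9986e-20
= 1.1046e-14 m

1.1046e-14


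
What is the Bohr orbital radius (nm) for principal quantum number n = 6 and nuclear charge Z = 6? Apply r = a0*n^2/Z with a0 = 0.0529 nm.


r = a0 * n^2 / Z
= 0.0529 * 6^2 / 6
= 0.0529 * 36 / 6
= 0.3174 nm

0.3174


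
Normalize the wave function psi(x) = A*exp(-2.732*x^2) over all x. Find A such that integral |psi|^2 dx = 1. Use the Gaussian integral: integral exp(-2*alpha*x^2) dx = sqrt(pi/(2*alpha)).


integral |psi|^2 dx = A^2 * sqrt(pi/(2*alpha)) = 1
A^2 = sqrt(2*alpha/pi)
= sqrt(2 * 2.732 / pi)
= 1.318804
A = sqrt(1.318804)
= 1.1484

1.1484


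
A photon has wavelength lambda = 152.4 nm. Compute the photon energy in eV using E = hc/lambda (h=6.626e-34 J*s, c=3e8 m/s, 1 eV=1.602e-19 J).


E = hc / lambda
= (6.626e-34)(3e8) / (152.4e-9)
= 1.9878e-25 / 1.5240e-07
= 1.3043e-18 J
Converting to eV: 1.3043e-18 / 1.602e-19
= 8.1419 eV

8.1419


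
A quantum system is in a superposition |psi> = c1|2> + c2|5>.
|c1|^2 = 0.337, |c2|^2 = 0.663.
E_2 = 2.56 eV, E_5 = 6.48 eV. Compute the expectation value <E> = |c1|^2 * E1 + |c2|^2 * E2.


<E> = |c1|^2 * E1 + |c2|^2 * E2
= 0.337 * 2.56 + 0.663 * 6.48
= 0.8627 + 4.2962
= 5.159 eV

5.159


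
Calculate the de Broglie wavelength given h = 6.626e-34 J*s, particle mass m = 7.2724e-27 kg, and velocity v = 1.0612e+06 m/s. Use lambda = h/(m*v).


lambda = h / (m * v)
= 6.626e-34 / (7.2724e-27 * 1.0612e+06)
= 6.626e-34 / 7.7175e-21
= 8.5857e-14 m

8.5857e-14


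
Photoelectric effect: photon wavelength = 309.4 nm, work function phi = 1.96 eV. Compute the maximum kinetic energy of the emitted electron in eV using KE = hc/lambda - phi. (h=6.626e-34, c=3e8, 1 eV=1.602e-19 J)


E_photon = hc / lambda
= (6.626e-34)(3e8) / (309.4e-9)
= 6.4247e-19 J
= 4.0104 eV
KE = E_photon - phi
= 4.0104 - 1.96
= 2.0504 eV

2.0504


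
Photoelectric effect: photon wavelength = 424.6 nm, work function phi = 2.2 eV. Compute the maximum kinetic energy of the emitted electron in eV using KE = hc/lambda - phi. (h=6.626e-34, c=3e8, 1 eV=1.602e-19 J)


E_photon = hc / lambda
= (6.626e-34)(3e8) / (424.6e-9)
= 4.6816e-19 J
= 2.9223 eV
KE = E_photon - phi
= 2.9223 - 2.2
= 0.7223 eV

0.7223


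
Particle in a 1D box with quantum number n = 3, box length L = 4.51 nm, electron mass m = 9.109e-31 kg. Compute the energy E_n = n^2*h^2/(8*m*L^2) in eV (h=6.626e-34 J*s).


E = n^2 * h^2 / (8 * m * L^2)
= 3^2 * (6.626e-34)^2 / (8 * 9.109e-31 * (4.51e-9)^2)
= 9 * 4.3904e-67 / (8 * 9.109e-31 * 2.0340e-17)
= 2.6658e-20 J
= 0.1664 eV

0.1664


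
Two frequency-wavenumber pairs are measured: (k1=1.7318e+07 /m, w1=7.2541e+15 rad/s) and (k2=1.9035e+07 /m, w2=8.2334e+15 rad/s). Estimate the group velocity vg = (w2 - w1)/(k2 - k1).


vg = (w2 - w1) / (k2 - k1)
= (8.2334e+15 - 7.2541e+15) / (1.9035e+07 - 1.7318e+07)
= 9.7930e+14 / 1.7170e+06
= 5.7036e+08 m/s

5.7036e+08


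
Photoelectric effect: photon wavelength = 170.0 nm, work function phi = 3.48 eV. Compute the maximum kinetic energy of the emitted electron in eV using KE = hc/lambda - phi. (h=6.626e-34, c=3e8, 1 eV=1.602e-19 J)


E_photon = hc / lambda
= (6.626e-34)(3e8) / (170.0e-9)
= 1.1693e-18 J
= 7.299 eV
KE = E_photon - phi
= 7.299 - 3.48
= 3.819 eV

3.819


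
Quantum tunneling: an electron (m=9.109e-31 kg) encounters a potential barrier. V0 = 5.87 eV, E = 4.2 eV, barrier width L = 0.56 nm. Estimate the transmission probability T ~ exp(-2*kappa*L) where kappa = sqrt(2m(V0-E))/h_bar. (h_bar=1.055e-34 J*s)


V0 - E = 1.67 eV = 2.6753e-19 J
kappa = sqrt(2 * m * (V0-E)) / h_bar
= sqrt(2 * 9.109e-31 * 2.6753e-19) / 1.055e-34
= 6.6174e+09 /m
2*kappa*L = 2 * 6.6174e+09 * 0.56e-9
= 7.4115
T = exp(-7.4115) = 6.042709e-04

6.042709e-04


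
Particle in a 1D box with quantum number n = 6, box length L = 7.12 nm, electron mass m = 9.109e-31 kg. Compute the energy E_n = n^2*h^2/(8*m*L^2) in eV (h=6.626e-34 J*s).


E = n^2 * h^2 / (8 * m * L^2)
= 6^2 * (6.626e-34)^2 / (8 * 9.109e-31 * (7.12e-9)^2)
= 36 * 4.3904e-67 / (8 * 9.109e-31 * 5.0694e-17)
= 4.2784e-20 J
= 0.2671 eV

0.2671


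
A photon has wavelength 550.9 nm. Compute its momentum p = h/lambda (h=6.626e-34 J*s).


p = h / lambda
= 6.626e-34 / (550.9e-9)
= 6.626e-34 / 5.5090e-07
= 1.2028e-27 kg*m/s

1.2028e-27


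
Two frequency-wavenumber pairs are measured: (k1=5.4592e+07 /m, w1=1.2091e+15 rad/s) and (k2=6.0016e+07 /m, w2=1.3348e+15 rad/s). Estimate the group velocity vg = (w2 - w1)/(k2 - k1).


vg = (w2 - w1) / (k2 - k1)
= (1.3348e+15 - 1.2091e+15) / (6.0016e+07 - 5.4592e+07)
= 1.2570e+14 / 5.4240e+06
= 2.3175e+07 m/s

2.3175e+07


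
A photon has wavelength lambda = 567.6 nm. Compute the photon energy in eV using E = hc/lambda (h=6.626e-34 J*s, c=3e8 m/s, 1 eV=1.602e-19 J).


E = hc / lambda
= (6.626e-34)(3e8) / (567.6e-9)
= 1.9878e-25 / 5.6760e-07
= 3.5021e-19 J
Converting to eV: 3.5021e-19 / 1.602e-19
= 2.1861 eV

2.1861


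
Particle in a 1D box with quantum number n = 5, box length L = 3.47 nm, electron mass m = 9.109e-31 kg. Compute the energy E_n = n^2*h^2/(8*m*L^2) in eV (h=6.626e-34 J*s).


E = n^2 * h^2 / (8 * m * L^2)
= 5^2 * (6.626e-34)^2 / (8 * 9.109e-31 * (3.47e-9)^2)
= 25 * 4.3904e-67 / (8 * 9.109e-31 * 1.2041e-17)
= 1.2509e-19 J
= 0.7808 eV

0.7808


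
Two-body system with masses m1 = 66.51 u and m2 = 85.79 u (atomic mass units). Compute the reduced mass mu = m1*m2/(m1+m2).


mu = m1 * m2 / (m1 + m2)
= 66.51 * 85.79 / (66.51 + 85.79)
= 5705.8929 / 152.3
= 37.4648 u

37.4648


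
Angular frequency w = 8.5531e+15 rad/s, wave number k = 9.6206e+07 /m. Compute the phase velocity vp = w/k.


vp = w / k
= 8.5531e+15 / 9.6206e+07
= 8.8904e+07 m/s

8.8904e+07


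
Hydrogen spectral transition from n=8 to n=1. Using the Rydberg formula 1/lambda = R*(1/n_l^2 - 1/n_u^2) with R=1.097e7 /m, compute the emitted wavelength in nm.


1/lambda = R * (1/n_l^2 - 1/n_u^2)
= 1.097e7 * (1/1^2 - 1/8^2)
= 1.097e7 * (1.0 - 0.015625)
= 1.097e7 * 0.984375
= 1.0799e+07 /m
lambda = 1 / 1.0799e+07 = 92.6047 nm

92.6047


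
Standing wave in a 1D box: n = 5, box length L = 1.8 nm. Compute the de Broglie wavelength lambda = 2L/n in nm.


lambda = 2L / n
= 2 * 1.8 / 5
= 3.6 / 5
= 0.72 nm

0.72


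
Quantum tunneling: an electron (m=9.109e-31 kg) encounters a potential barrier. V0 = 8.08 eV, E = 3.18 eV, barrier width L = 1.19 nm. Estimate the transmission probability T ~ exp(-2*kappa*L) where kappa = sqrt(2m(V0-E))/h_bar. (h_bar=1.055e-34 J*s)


V0 - E = 4.9 eV = 7.8498e-19 J
kappa = sqrt(2 * m * (V0-E)) / h_bar
= sqrt(2 * 9.109e-31 * 7.8498e-19) / 1.055e-34
= 1.1335e+10 /m
2*kappa*L = 2 * 1.1335e+10 * 1.19e-9
= 26.9777
T = exp(-26.9777) = 1.922006e-12

1.922006e-12


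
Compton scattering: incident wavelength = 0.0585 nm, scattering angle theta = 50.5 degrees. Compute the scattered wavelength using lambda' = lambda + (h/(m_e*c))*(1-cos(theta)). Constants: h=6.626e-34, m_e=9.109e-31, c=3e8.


Compton wavelength: h/(m_e*c) = 2.4247e-12 m
d_lambda = 2.4247e-12 * (1 - cos(50.5 deg))
= 2.4247e-12 * 0.363922
= 8.8240e-13 m = 0.000882 nm
lambda' = 0.0585 + 0.000882
= 0.059382 nm

0.059382


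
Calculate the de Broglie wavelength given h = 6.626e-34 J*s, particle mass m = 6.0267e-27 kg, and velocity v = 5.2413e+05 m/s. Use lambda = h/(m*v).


lambda = h / (m * v)
= 6.626e-34 / (6.0267e-27 * 5.2413e+05)
= 6.626e-34 / 3.1588e-21
= 2.0976e-13 m

2.0976e-13


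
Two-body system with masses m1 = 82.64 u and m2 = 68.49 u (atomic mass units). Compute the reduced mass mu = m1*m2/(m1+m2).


mu = m1 * m2 / (m1 + m2)
= 82.64 * 68.49 / (82.64 + 68.49)
= 5660.0136 / 151.13
= 37.4513 u

37.4513


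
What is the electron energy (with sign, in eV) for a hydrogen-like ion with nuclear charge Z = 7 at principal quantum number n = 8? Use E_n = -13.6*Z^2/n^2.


E_n = -13.6 * Z^2 / n^2
= -13.6 * 7^2 / 8^2
= -13.6 * 49 / 64
= -10.4125 eV

-10.4125


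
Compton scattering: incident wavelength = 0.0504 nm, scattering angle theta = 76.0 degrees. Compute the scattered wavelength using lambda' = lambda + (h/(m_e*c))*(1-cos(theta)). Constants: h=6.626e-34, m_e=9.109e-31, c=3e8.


Compton wavelength: h/(m_e*c) = 2.4247e-12 m
d_lambda = 2.4247e-12 * (1 - cos(76.0 deg))
= 2.4247e-12 * 0.758078
= 1.8381e-12 m = 0.001838 nm
lambda' = 0.0504 + 0.001838
= 0.052238 nm

0.052238


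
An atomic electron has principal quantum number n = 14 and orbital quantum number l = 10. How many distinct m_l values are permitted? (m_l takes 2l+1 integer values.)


m_l ranges from -l to +l in integer steps
So m_l goes from -10 to +10
Count = 2l + 1 = 2*10 + 1
= 21

21


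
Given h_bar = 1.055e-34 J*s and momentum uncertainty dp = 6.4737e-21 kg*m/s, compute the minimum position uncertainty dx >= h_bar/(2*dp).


dx = h_bar / (2 * dp)
= 1.055e-34 / (2 * 6.4737e-21)
= 1.055e-34 / 1.2947e-20
= 8.1484e-15 m

8.1484e-15


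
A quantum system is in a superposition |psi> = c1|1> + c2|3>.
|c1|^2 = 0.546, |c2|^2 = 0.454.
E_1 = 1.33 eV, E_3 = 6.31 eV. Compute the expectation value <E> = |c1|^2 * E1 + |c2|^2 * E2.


<E> = |c1|^2 * E1 + |c2|^2 * E2
= 0.546 * 1.33 + 0.454 * 6.31
= 0.7262 + 2.8647
= 3.5909 eV

3.5909


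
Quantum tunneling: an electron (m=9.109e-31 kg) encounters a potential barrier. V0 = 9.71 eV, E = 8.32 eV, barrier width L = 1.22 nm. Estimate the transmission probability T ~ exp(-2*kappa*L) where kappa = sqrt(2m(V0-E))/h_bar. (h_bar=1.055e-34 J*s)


V0 - E = 1.39 eV = 2.2268e-19 J
kappa = sqrt(2 * m * (V0-E)) / h_bar
= sqrt(2 * 9.109e-31 * 2.2268e-19) / 1.055e-34
= 6.0372e+09 /m
2*kappa*L = 2 * 6.0372e+09 * 1.22e-9
= 14.7308
T = exp(-14.7308) = 4.004002e-07

4.004002e-07


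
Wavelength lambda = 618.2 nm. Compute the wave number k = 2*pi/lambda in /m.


k = 2 * pi / lambda
= 6.2832 / (618.2e-9)
= 6.2832 / 6.1820e-07
= 1.0164e+07 /m

1.0164e+07


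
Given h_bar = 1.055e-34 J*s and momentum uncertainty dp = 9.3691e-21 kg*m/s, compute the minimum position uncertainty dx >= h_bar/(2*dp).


dx = h_bar / (2 * dp)
= 1.055e-34 / (2 * 9.3691e-21)
= 1.055e-34 / 1.8738e-20
= 5.6302e-15 m

5.6302e-15


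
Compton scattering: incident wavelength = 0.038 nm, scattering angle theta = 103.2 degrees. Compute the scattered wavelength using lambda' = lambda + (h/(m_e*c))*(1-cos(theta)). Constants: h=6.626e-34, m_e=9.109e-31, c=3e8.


Compton wavelength: h/(m_e*c) = 2.4247e-12 m
d_lambda = 2.4247e-12 * (1 - cos(103.2 deg))
= 2.4247e-12 * 1.228351
= 2.9784e-12 m = 0.002978 nm
lambda' = 0.038 + 0.002978
= 0.040978 nm

0.040978


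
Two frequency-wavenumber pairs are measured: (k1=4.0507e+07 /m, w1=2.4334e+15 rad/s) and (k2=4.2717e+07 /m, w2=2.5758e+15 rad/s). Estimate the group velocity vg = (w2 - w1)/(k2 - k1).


vg = (w2 - w1) / (k2 - k1)
= (2.5758e+15 - 2.4334e+15) / (4.2717e+07 - 4.0507e+07)
= 1.4240e+14 / 2.2100e+06
= 6.4434e+07 m/s

6.4434e+07


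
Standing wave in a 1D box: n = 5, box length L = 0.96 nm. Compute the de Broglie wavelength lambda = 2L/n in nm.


lambda = 2L / n
= 2 * 0.96 / 5
= 1.92 / 5
= 0.384 nm

0.384


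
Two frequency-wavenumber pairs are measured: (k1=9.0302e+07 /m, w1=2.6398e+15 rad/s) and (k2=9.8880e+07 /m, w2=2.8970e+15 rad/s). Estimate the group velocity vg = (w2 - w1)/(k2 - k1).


vg = (w2 - w1) / (k2 - k1)
= (2.8970e+15 - 2.6398e+15) / (9.8880e+07 - 9.0302e+07)
= 2.5720e+14 / 8.5780e+06
= 2.9984e+07 m/s

2.9984e+07


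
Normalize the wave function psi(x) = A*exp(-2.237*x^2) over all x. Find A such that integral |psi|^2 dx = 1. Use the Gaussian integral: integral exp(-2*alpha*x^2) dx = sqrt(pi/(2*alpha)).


integral |psi|^2 dx = A^2 * sqrt(pi/(2*alpha)) = 1
A^2 = sqrt(2*alpha/pi)
= sqrt(2 * 2.237 / pi)
= 1.193364
A = sqrt(1.193364)
= 1.0924

1.0924


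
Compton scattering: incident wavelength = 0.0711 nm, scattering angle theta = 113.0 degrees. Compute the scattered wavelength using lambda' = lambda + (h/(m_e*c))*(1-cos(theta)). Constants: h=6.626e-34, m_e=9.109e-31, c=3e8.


Compton wavelength: h/(m_e*c) = 2.4247e-12 m
d_lambda = 2.4247e-12 * (1 - cos(113.0 deg))
= 2.4247e-12 * 1.390731
= 3.3721e-12 m = 0.003372 nm
lambda' = 0.0711 + 0.003372
= 0.074472 nm

0.074472


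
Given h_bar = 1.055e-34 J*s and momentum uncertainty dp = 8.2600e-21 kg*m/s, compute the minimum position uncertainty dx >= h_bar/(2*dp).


dx = h_bar / (2 * dp)
= 1.055e-34 / (2 * 8.2600e-21)
= 1.055e-34 / 1.6520e-20
= 6.3862e-15 m

6.3862e-15


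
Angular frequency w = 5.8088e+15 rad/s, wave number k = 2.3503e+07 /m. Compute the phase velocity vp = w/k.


vp = w / k
= 5.8088e+15 / 2.3503e+07
= 2.4715e+08 m/s

2.4715e+08


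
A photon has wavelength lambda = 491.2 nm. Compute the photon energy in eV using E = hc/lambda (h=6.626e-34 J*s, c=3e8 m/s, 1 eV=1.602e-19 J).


E = hc / lambda
= (6.626e-34)(3e8) / (491.2e-9)
= 1.9878e-25 / 4.9120e-07
= 4.0468e-19 J
Converting to eV: 4.0468e-19 / 1.602e-19
= 2.5261 eV

2.5261


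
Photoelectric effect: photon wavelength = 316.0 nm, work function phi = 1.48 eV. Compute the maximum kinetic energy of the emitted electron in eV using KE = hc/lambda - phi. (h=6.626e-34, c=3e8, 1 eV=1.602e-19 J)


E_photon = hc / lambda
= (6.626e-34)(3e8) / (316.0e-9)
= 6.2905e-19 J
= 3.9267 eV
KE = E_photon - phi
= 3.9267 - 1.48
= 2.4467 eV

2.4467


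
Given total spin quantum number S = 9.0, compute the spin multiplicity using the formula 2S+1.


Spin multiplicity = 2S + 1
= 2 * 9.0 + 1
= 18.0 + 1
= 19

19


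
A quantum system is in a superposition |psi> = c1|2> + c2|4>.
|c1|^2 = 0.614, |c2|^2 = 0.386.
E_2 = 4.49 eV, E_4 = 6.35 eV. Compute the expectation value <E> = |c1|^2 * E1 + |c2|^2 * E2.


<E> = |c1|^2 * E1 + |c2|^2 * E2
= 0.614 * 4.49 + 0.386 * 6.35
= 2.7569 + 2.4511
= 5.208 eV

5.208


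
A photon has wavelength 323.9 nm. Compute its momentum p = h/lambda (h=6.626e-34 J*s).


p = h / lambda
= 6.626e-34 / (323.9e-9)
= 6.626e-34 / 3.2390e-07
= 2.0457e-27 kg*m/s

2.0457e-27


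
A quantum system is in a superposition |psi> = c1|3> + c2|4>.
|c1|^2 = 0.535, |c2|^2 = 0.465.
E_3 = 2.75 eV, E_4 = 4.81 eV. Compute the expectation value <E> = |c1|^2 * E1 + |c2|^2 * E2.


<E> = |c1|^2 * E1 + |c2|^2 * E2
= 0.535 * 2.75 + 0.465 * 4.81
= 1.4713 + 2.2367
= 3.7079 eV

3.7079


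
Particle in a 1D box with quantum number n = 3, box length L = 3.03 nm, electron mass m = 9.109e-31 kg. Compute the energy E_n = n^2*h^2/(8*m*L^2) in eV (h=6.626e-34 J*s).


E = n^2 * h^2 / (8 * m * L^2)
= 3^2 * (6.626e-34)^2 / (8 * 9.109e-31 * (3.03e-9)^2)
= 9 * 4.3904e-67 / (8 * 9.109e-31 * 9.1809e-18)
= 5.9061e-20 J
= 0.3687 eV

0.3687


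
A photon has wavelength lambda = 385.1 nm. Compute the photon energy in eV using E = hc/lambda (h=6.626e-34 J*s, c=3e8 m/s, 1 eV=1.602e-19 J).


E = hc / lambda
= (6.626e-34)(3e8) / (385.1e-9)
= 1.9878e-25 / 3.8510e-07
= 5.1618e-19 J
Converting to eV: 5.1618e-19 / 1.602e-19
= 3.2221 eV

3.2221


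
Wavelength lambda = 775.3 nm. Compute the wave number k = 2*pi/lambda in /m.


k = 2 * pi / lambda
= 6.2832 / (775.3e-9)
= 6.2832 / 7.7530e-07
= 8.1042e+06 /m

8.1042e+06


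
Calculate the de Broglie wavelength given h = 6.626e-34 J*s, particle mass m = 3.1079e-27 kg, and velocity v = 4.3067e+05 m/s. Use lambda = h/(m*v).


lambda = h / (m * v)
= 6.626e-34 / (3.1079e-27 * 4.3067e+05)
= 6.626e-34 / 1.3385e-21
= 4.9504e-13 m

4.9504e-13


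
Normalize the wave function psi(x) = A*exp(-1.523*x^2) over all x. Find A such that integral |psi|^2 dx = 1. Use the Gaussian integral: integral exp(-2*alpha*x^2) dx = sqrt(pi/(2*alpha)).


integral |psi|^2 dx = A^2 * sqrt(pi/(2*alpha)) = 1
A^2 = sqrt(2*alpha/pi)
= sqrt(2 * 1.523 / pi)
= 0.984668
A = sqrt(0.984668)
= 0.9923

0.9923


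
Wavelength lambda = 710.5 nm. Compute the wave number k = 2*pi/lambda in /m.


k = 2 * pi / lambda
= 6.2832 / (710.5e-9)
= 6.2832 / 7.1050e-07
= 8.8433e+06 /m

8.8433e+06


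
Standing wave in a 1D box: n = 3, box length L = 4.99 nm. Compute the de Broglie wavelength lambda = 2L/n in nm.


lambda = 2L / n
= 2 * 4.99 / 3
= 9.98 / 3
= 3.3267 nm

3.3267


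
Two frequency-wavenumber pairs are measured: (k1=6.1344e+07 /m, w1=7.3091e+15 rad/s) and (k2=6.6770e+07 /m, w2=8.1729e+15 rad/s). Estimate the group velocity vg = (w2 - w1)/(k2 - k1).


vg = (w2 - w1) / (k2 - k1)
= (8.1729e+15 - 7.3091e+15) / (6.6770e+07 - 6.1344e+07)
= 8.6380e+14 / 5.4260e+06
= 1.5920e+08 m/s

1.5920e+08


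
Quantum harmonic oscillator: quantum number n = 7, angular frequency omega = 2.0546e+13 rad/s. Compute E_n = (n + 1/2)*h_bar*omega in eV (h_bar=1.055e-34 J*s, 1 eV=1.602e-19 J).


E = (n + 1/2) * h_bar * omega
= (7 + 0.5) * 1.055e-34 * 2.0546e+13
= 7.5 * 2.1676e-21
= 1.6257e-20 J
= 0.1015 eV

0.1015


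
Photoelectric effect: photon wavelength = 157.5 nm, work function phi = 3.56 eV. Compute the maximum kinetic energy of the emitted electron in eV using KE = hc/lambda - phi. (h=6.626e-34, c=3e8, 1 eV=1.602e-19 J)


E_photon = hc / lambda
= (6.626e-34)(3e8) / (157.5e-9)
= 1.2621e-18 J
= 7.8782 eV
KE = E_photon - phi
= 7.8782 - 3.56
= 4.3182 eV

4.3182


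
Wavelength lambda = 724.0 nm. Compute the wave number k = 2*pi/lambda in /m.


k = 2 * pi / lambda
= 6.2832 / (724.0e-9)
= 6.2832 / 7.2400e-07
= 8.6784e+06 /m

8.6784e+06


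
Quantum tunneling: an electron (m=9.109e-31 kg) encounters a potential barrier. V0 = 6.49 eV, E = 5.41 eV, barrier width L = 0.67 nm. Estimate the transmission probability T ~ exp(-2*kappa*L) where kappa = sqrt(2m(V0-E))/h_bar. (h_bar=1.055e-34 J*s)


V0 - E = 1.08 eV = 1.7302e-19 J
kappa = sqrt(2 * m * (V0-E)) / h_bar
= sqrt(2 * 9.109e-31 * 1.7302e-19) / 1.055e-34
= 5.3216e+09 /m
2*kappa*L = 2 * 5.3216e+09 * 0.67e-9
= 7.1309
T = exp(-7.1309) = 7.999797e-04

7.999797e-04


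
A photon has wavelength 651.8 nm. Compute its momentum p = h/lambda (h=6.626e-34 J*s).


p = h / lambda
= 6.626e-34 / (651.8e-9)
= 6.626e-34 / 6.5180e-07
= 1.0166e-27 kg*m/s

1.0166e-27
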